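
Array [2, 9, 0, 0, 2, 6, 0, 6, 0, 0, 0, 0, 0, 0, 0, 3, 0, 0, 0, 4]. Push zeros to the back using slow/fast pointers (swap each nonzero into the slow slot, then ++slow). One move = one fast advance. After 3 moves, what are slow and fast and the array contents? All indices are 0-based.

slow=0 fast=0: a[fast]=2≠0 swap→a[0]=2, slow++,fast++
slow=1 fast=1: a[fast]=9≠0 swap→a[1]=9, slow++,fast++
slow=2 fast=2: a[fast]=0, fast++

slow=2, fast=3, a=[2, 9, 0, 0, 2, 6, 0, 6, 0, 0, 0, 0, 0, 0, 0, 3, 0, 0, 0, 4]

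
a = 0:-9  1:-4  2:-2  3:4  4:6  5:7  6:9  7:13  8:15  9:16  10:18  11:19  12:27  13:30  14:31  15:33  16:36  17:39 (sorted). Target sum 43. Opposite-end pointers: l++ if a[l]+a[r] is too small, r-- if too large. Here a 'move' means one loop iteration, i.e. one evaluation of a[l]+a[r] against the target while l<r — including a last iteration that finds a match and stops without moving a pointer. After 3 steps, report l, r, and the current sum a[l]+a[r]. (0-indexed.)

l=0 r=17: -9+39=30 <43, l++
l=1 r=17: -4+39=35 <43, l++
l=2 r=17: -2+39=37 <43, l++

l=3, r=17, sum=43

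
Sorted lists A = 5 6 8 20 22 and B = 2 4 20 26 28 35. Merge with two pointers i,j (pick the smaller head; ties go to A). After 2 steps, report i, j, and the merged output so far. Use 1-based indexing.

i=1 j=1: A[i]=5>B[j]=2 take 2, j++
i=1 j=2: A[i]=5>B[j]=4 take 4, j++

i=1, j=3, merged so far=[2, 4]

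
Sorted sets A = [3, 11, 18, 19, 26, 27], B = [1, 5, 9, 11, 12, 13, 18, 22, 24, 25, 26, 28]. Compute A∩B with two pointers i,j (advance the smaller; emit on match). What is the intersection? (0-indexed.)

i=0 j=0: 3>1, j++
i=0 j=1: 3<5, i++
i=1 j=1: 11>5, j++
i=1 j=2: 11>9, j++
i=1 j=3: 11==11 emit, i++,j++
i=2 j=4: 18>12, j++
i=2 j=5: 18>13, j++
i=2 j=6: 18==18 emit, i++,j++
i=3 j=7: 19<22, i++
i=4 j=7: 26>22, j++
i=4 j=8: 26>24, j++
i=4 j=9: 26>25, j++
i=4 j=10: 26==26 emit, i++,j++
i=5 j=11: 27<28, i++

intersection = [11, 18, 26]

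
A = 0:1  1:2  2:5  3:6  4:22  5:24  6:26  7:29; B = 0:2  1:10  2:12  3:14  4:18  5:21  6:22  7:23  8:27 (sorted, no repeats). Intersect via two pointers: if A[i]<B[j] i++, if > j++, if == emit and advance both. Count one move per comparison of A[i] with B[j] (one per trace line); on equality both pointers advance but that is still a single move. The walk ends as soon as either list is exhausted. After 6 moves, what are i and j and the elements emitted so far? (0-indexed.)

i=4, j=3, emitted=[2]

[i=0,j=0] 1<2 → i++
[i=1,j=0] 2==2 emit → i++,j++
[i=2,j=1] 5<10 → i++
[i=3,j=1] 6<10 → i++
[i=4,j=1] 22>10 → j++
[i=4,j=2] 22>12 → j++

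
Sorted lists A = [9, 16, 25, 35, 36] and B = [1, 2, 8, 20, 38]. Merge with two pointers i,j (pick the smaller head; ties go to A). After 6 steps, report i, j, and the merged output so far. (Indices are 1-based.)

[i=1,j=1] A[i]=9>B[j]=1 take 1 → j++
[i=1,j=2] A[i]=9>B[j]=2 take 2 → j++
[i=1,j=3] A[i]=9>B[j]=8 take 8 → j++
[i=1,j=4] A[i]=9<=B[j]=20 take 9 → i++
[i=2,j=4] A[i]=16<=B[j]=20 take 16 → i++
[i=3,j=4] A[i]=25>B[j]=20 take 20 → j++

i=3, j=5, merged so far=[1, 2, 8, 9, 16, 20]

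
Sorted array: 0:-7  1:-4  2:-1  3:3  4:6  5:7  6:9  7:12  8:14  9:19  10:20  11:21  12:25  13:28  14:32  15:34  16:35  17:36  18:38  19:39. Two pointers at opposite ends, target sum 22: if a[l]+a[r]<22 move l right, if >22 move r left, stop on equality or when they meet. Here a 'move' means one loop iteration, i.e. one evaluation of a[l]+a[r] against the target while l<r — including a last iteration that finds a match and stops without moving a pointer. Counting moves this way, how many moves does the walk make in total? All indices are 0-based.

l=0 r=19: -7+39=32 >22, r--
l=0 r=18: -7+38=31 >22, r--
l=0 r=17: -7+36=29 >22, r--
l=0 r=16: -7+35=28 >22, r--
l=0 r=15: -7+34=27 >22, r--
l=0 r=14: -7+32=25 >22, r--
l=0 r=13: -7+28=21 <22, l++
l=1 r=13: -4+28=24 >22, r--
l=1 r=12: -4+25=21 <22, l++
l=2 r=12: -1+25=24 >22, r--
l=2 r=11: -1+21=20 <22, l++
l=3 r=11: 3+21=24 >22, r--
l=3 r=10: 3+20=23 >22, r--
l=3 r=9: 3+19=22, found

14 moves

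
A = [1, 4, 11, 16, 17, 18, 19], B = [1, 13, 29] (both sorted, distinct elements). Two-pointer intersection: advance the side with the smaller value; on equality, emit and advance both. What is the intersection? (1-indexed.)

intersection = [1]

i=1 j=1: 1==1 emit, i++,j++
i=2 j=2: 4<13, i++
i=3 j=2: 11<13, i++
i=4 j=2: 16>13, j++
i=4 j=3: 16<29, i++
i=5 j=3: 17<29, i++
i=6 j=3: 18<29, i++
i=7 j=3: 19<29, i++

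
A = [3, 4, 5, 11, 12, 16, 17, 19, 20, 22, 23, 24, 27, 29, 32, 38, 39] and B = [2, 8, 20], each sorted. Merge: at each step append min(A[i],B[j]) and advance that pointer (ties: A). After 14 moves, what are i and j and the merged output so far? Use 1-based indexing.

[i=1,j=1] A[i]=3>B[j]=2 take 2 → j++
[i=1,j=2] A[i]=3<=B[j]=8 take 3 → i++
[i=2,j=2] A[i]=4<=B[j]=8 take 4 → i++
[i=3,j=2] A[i]=5<=B[j]=8 take 5 → i++
[i=4,j=2] A[i]=11>B[j]=8 take 8 → j++
[i=4,j=3] A[i]=11<=B[j]=20 take 11 → i++
[i=5,j=3] A[i]=12<=B[j]=20 take 12 → i++
[i=6,j=3] A[i]=16<=B[j]=20 take 16 → i++
[i=7,j=3] A[i]=17<=B[j]=20 take 17 → i++
[i=8,j=3] A[i]=19<=B[j]=20 take 19 → i++
[i=9,j=3] A[i]=20<=B[j]=20 take 20 → i++
[i=10,j=3] A[i]=22>B[j]=20 take 20 → j++
[i=10,j=4] B done, take A[i]=22 → i++
[i=11,j=4] B done, take A[i]=23 → i++

i=12, j=4, merged so far=[2, 3, 4, 5, 8, 11, 12, 16, 17, 19, 20, 20, 22, 23]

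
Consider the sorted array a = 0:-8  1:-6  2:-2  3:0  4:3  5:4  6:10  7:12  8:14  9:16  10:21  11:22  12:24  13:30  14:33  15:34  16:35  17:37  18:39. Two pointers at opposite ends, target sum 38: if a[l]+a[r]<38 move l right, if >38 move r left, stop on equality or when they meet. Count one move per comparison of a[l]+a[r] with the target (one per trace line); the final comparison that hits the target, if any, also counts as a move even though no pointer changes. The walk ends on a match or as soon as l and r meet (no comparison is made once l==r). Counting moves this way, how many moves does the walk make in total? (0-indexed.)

7 moves

[0,18] -8+39=31 <38 → l++
[1,18] -6+39=33 <38 → l++
[2,18] -2+39=37 <38 → l++
[3,18] 0+39=39 >38 → r--
[3,17] 0+37=37 <38 → l++
[4,17] 3+37=40 >38 → r--
[4,16] 3+35=38 → found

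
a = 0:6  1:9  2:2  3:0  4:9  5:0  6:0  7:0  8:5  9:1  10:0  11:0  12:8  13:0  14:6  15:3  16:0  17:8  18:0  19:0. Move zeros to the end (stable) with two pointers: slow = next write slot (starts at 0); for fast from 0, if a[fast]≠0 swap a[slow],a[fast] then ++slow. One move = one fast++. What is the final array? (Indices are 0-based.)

[6, 9, 2, 9, 5, 1, 8, 6, 3, 8, 0, 0, 0, 0, 0, 0, 0, 0, 0, 0]

slow=0 fast=0: a[fast]=6≠0 swap→a[0]=6, slow++,fast++
slow=1 fast=1: a[fast]=9≠0 swap→a[1]=9, slow++,fast++
slow=2 fast=2: a[fast]=2≠0 swap→a[2]=2, slow++,fast++
slow=3 fast=3: a[fast]=0, fast++
slow=3 fast=4: a[fast]=9≠0 swap→a[3]=9, slow++,fast++
slow=4 fast=5: a[fast]=0, fast++
slow=4 fast=6: a[fast]=0, fast++
slow=4 fast=7: a[fast]=0, fast++
slow=4 fast=8: a[fast]=5≠0 swap→a[4]=5, slow++,fast++
slow=5 fast=9: a[fast]=1≠0 swap→a[5]=1, slow++,fast++
slow=6 fast=10: a[fast]=0, fast++
slow=6 fast=11: a[fast]=0, fast++
slow=6 fast=12: a[fast]=8≠0 swap→a[6]=8, slow++,fast++
slow=7 fast=13: a[fast]=0, fast++
slow=7 fast=14: a[fast]=6≠0 swap→a[7]=6, slow++,fast++
slow=8 fast=15: a[fast]=3≠0 swap→a[8]=3, slow++,fast++
slow=9 fast=16: a[fast]=0, fast++
slow=9 fast=17: a[fast]=8≠0 swap→a[9]=8, slow++,fast++
slow=10 fast=18: a[fast]=0, fast++
slow=10 fast=19: a[fast]=0, fast++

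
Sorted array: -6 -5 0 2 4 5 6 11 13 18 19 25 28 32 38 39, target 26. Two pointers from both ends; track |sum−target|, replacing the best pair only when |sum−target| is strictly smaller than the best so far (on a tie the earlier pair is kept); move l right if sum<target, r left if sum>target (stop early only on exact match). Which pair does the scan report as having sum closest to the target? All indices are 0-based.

l=0 r=15: -6+39=33 d=7 *, r--
l=0 r=14: -6+38=32 d=6 *, r--
l=0 r=13: -6+32=26 d=0 *, stop

pair (-6, 32) with sum 26 (|Δ|=0)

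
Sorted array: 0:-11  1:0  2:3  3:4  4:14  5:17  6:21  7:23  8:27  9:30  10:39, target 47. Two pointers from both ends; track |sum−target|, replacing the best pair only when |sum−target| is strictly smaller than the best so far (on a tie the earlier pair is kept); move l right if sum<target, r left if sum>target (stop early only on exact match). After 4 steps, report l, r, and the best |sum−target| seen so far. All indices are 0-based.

l=4, r=10, best |Δ|=4

[0,10] -11+39=28 d=19 * → l++
[1,10] 0+39=39 d=8 * → l++
[2,10] 3+39=42 d=5 * → l++
[3,10] 4+39=43 d=4 * → l++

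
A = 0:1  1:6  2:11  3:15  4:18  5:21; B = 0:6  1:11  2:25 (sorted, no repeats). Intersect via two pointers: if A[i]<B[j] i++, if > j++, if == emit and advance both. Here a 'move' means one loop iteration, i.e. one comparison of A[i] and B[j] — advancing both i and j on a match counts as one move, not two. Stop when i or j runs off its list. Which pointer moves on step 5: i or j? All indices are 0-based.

i=0 j=0: 1<6, i++
i=1 j=0: 6==6 emit, i++,j++
i=2 j=1: 11==11 emit, i++,j++
i=3 j=2: 15<25, i++
i=4 j=2: 18<25, i++

i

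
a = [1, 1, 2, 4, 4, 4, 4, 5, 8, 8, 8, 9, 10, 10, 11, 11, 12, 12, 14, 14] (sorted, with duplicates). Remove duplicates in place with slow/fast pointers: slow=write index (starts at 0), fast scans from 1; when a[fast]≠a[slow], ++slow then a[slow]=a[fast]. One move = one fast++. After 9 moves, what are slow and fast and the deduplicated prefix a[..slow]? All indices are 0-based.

slow=4, fast=10, prefix=[1, 2, 4, 5, 8]

slow=0 fast=1: a[fast]=1=a[slow] dup, fast++
slow=0 fast=2: a[fast]=2≠a[slow]=1 write a[1]=2, slow++,fast++
slow=1 fast=3: a[fast]=4≠a[slow]=2 write a[2]=4, slow++,fast++
slow=2 fast=4: a[fast]=4=a[slow] dup, fast++
slow=2 fast=5: a[fast]=4=a[slow] dup, fast++
slow=2 fast=6: a[fast]=4=a[slow] dup, fast++
slow=2 fast=7: a[fast]=5≠a[slow]=4 write a[3]=5, slow++,fast++
slow=3 fast=8: a[fast]=8≠a[slow]=5 write a[4]=8, slow++,fast++
slow=4 fast=9: a[fast]=8=a[slow] dup, fast++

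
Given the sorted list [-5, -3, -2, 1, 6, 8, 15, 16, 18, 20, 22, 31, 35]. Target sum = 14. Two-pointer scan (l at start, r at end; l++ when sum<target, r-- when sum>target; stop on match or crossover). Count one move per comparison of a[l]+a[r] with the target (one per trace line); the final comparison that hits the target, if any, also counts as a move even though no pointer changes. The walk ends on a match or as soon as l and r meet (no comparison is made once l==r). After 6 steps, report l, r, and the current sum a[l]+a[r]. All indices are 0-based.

l=1, r=7, sum=13

[0,12] -5+35=30 >14 → r--
[0,11] -5+31=26 >14 → r--
[0,10] -5+22=17 >14 → r--
[0,9] -5+20=15 >14 → r--
[0,8] -5+18=13 <14 → l++
[1,8] -3+18=15 >14 → r--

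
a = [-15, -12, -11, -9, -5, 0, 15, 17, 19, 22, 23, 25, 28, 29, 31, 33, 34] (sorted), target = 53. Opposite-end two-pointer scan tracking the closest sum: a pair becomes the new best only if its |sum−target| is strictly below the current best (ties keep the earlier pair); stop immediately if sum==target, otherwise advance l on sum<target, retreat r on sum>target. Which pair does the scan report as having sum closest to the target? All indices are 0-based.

pair (19, 34) with sum 53 (|Δ|=0)

[0,16] -15+34=19 d=34 * → l++
[1,16] -12+34=22 d=31 * → l++
[2,16] -11+34=23 d=30 * → l++
[3,16] -9+34=25 d=28 * → l++
[4,16] -5+34=29 d=24 * → l++
[5,16] 0+34=34 d=19 * → l++
[6,16] 15+34=49 d=4 * → l++
[7,16] 17+34=51 d=2 * → l++
[8,16] 19+34=53 d=0 * → stop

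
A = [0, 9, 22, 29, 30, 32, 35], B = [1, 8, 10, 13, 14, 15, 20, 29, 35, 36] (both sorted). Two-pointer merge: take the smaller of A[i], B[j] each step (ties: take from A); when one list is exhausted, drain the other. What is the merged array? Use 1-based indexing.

[0, 1, 8, 9, 10, 13, 14, 15, 20, 22, 29, 29, 30, 32, 35, 35, 36]

i=1 j=1: A[i]=0<=B[j]=1 take 0, i++
i=2 j=1: A[i]=9>B[j]=1 take 1, j++
i=2 j=2: A[i]=9>B[j]=8 take 8, j++
i=2 j=3: A[i]=9<=B[j]=10 take 9, i++
i=3 j=3: A[i]=22>B[j]=10 take 10, j++
i=3 j=4: A[i]=22>B[j]=13 take 13, j++
i=3 j=5: A[i]=22>B[j]=14 take 14, j++
i=3 j=6: A[i]=22>B[j]=15 take 15, j++
i=3 j=7: A[i]=22>B[j]=20 take 20, j++
i=3 j=8: A[i]=22<=B[j]=29 take 22, i++
i=4 j=8: A[i]=29<=B[j]=29 take 29, i++
i=5 j=8: A[i]=30>B[j]=29 take 29, j++
i=5 j=9: A[i]=30<=B[j]=35 take 30, i++
i=6 j=9: A[i]=32<=B[j]=35 take 32, i++
i=7 j=9: A[i]=35<=B[j]=35 take 35, i++
i=8 j=9: A done, take B[j]=35, j++
i=8 j=10: A done, take B[j]=36, j++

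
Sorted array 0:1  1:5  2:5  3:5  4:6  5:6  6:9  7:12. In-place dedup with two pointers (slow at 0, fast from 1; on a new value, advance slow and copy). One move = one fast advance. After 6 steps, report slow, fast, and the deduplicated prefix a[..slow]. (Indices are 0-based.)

(s=0,f=1) a[fast]=5≠a[slow]=1 write a[1]=5 → slow++,fast++
(s=1,f=2) a[fast]=5=a[slow] dup → fast++
(s=1,f=3) a[fast]=5=a[slow] dup → fast++
(s=1,f=4) a[fast]=6≠a[slow]=5 write a[2]=6 → slow++,fast++
(s=2,f=5) a[fast]=6=a[slow] dup → fast++
(s=2,f=6) a[fast]=9≠a[slow]=6 write a[3]=9 → slow++,fast++

slow=3, fast=7, prefix=[1, 5, 6, 9]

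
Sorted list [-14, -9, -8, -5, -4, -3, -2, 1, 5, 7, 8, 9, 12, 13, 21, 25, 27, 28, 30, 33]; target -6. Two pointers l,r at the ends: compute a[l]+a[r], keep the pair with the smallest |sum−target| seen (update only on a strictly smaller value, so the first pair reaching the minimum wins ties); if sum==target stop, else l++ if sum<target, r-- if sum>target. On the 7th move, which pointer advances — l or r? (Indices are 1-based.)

r

[1,20] -14+33=19 d=25 * → r--
[1,19] -14+30=16 d=22 * → r--
[1,18] -14+28=14 d=20 * → r--
[1,17] -14+27=13 d=19 * → r--
[1,16] -14+25=11 d=17 * → r--
[1,15] -14+21=7 d=13 * → r--
[1,14] -14+13=-1 d=5 * → r--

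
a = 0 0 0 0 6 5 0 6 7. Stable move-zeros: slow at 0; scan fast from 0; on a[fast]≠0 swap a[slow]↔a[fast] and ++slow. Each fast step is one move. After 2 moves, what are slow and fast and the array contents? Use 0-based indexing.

slow=0 fast=0: a[fast]=0, fast++
slow=0 fast=1: a[fast]=0, fast++

slow=0, fast=2, a=[0, 0, 0, 0, 6, 5, 0, 6, 7]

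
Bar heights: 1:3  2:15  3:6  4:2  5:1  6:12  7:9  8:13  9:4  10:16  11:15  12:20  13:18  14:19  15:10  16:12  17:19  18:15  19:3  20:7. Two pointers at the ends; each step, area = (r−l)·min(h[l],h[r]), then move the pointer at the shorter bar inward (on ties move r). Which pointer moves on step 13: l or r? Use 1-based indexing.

l=1 r=20: min(3,7)*19=57 best=57 *, l++
l=2 r=20: min(15,7)*18=126 best=126 *, r--
l=2 r=19: min(15,3)*17=51 best=126, r--
l=2 r=18: min(15,15)*16=240 best=240 *, r--
l=2 r=17: min(15,19)*15=225 best=240, l++
l=3 r=17: min(6,19)*14=84 best=240, l++
l=4 r=17: min(2,19)*13=26 best=240, l++
l=5 r=17: min(1,19)*12=12 best=240, l++
l=6 r=17: min(12,19)*11=132 best=240, l++
l=7 r=17: min(9,19)*10=90 best=240, l++
l=8 r=17: min(13,19)*9=117 best=240, l++
l=9 r=17: min(4,19)*8=32 best=240, l++
l=10 r=17: min(16,19)*7=112 best=240, l++

l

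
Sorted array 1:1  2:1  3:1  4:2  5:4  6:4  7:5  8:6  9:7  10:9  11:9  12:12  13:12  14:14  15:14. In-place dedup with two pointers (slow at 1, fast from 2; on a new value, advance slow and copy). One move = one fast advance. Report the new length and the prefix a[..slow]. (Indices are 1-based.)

(s=1,f=2) a[fast]=1=a[slow] dup → fast++
(s=1,f=3) a[fast]=1=a[slow] dup → fast++
(s=1,f=4) a[fast]=2≠a[slow]=1 write a[2]=2 → slow++,fast++
(s=2,f=5) a[fast]=4≠a[slow]=2 write a[3]=4 → slow++,fast++
(s=3,f=6) a[fast]=4=a[slow] dup → fast++
(s=3,f=7) a[fast]=5≠a[slow]=4 write a[4]=5 → slow++,fast++
(s=4,f=8) a[fast]=6≠a[slow]=5 write a[5]=6 → slow++,fast++
(s=5,f=9) a[fast]=7≠a[slow]=6 write a[6]=7 → slow++,fast++
(s=6,f=10) a[fast]=9≠a[slow]=7 write a[7]=9 → slow++,fast++
(s=7,f=11) a[fast]=9=a[slow] dup → fast++
(s=7,f=12) a[fast]=12≠a[slow]=9 write a[8]=12 → slow++,fast++
(s=8,f=13) a[fast]=12=a[slow] dup → fast++
(s=8,f=14) a[fast]=14≠a[slow]=12 write a[9]=14 → slow++,fast++
(s=9,f=15) a[fast]=14=a[slow] dup → fast++

length 9; prefix = [1, 2, 4, 5, 6, 7, 9, 12, 14]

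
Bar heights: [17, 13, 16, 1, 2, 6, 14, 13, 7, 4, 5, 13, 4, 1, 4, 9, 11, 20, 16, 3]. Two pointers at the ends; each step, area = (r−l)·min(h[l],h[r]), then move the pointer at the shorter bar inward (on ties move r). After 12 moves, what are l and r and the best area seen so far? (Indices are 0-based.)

l=10, r=17, best area=289

[0,19] min(17,3)*19=57 best=57 * → r--
[0,18] min(17,16)*18=288 best=288 * → r--
[0,17] min(17,20)*17=289 best=289 * → l++
[1,17] min(13,20)*16=208 best=289 → l++
[2,17] min(16,20)*15=240 best=289 → l++
[3,17] min(1,20)*14=14 best=289 → l++
[4,17] min(2,20)*13=26 best=289 → l++
[5,17] min(6,20)*12=72 best=289 → l++
[6,17] min(14,20)*11=154 best=289 → l++
[7,17] min(13,20)*10=130 best=289 → l++
[8,17] min(7,20)*9=63 best=289 → l++
[9,17] min(4,20)*8=32 best=289 → l++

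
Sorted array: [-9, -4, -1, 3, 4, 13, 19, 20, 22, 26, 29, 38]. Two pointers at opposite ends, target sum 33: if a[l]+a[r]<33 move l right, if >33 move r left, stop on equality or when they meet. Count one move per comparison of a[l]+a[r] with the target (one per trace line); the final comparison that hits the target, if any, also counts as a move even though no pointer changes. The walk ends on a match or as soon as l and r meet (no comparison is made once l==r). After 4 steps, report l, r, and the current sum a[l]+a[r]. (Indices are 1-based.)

l=4, r=11, sum=32

[1,12] -9+38=29 <33 → l++
[2,12] -4+38=34 >33 → r--
[2,11] -4+29=25 <33 → l++
[3,11] -1+29=28 <33 → l++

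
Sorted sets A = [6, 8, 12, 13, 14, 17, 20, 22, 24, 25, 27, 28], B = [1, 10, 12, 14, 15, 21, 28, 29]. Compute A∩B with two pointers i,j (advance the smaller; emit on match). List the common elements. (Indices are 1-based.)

intersection = [12, 14, 28]

i=1 j=1: 6>1, j++
i=1 j=2: 6<10, i++
i=2 j=2: 8<10, i++
i=3 j=2: 12>10, j++
i=3 j=3: 12==12 emit, i++,j++
i=4 j=4: 13<14, i++
i=5 j=4: 14==14 emit, i++,j++
i=6 j=5: 17>15, j++
i=6 j=6: 17<21, i++
i=7 j=6: 20<21, i++
i=8 j=6: 22>21, j++
i=8 j=7: 22<28, i++
i=9 j=7: 24<28, i++
i=10 j=7: 25<28, i++
i=11 j=7: 27<28, i++
i=12 j=7: 28==28 emit, i++,j++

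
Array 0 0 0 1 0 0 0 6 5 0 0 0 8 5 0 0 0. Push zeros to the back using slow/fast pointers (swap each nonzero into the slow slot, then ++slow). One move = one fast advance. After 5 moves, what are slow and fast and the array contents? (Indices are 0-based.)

slow=1, fast=5, a=[1, 0, 0, 0, 0, 0, 0, 6, 5, 0, 0, 0, 8, 5, 0, 0, 0]

(s=0,f=0) a[fast]=0 → fast++
(s=0,f=1) a[fast]=0 → fast++
(s=0,f=2) a[fast]=0 → fast++
(s=0,f=3) a[fast]=1≠0 swap→a[0]=1 → slow++,fast++
(s=1,f=4) a[fast]=0 → fast++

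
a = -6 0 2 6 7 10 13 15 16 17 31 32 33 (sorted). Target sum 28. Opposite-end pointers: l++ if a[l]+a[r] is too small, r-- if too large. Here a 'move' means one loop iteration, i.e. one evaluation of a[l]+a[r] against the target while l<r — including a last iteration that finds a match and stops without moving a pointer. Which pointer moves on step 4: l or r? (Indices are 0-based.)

[0,12] -6+33=27 <28 → l++
[1,12] 0+33=33 >28 → r--
[1,11] 0+32=32 >28 → r--
[1,10] 0+31=31 >28 → r--

r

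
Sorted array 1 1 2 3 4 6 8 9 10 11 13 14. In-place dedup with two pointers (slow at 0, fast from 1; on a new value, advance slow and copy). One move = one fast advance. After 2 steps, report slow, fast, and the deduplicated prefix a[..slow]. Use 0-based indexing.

(s=0,f=1) a[fast]=1=a[slow] dup → fast++
(s=0,f=2) a[fast]=2≠a[slow]=1 write a[1]=2 → slow++,fast++

slow=1, fast=3, prefix=[1, 2]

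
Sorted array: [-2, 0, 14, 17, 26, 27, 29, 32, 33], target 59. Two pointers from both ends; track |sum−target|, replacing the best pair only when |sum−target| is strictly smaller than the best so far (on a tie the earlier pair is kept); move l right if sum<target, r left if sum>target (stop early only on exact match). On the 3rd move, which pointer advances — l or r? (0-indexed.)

l=0 r=8: -2+33=31 d=28 *, l++
l=1 r=8: 0+33=33 d=26 *, l++
l=2 r=8: 14+33=47 d=12 *, l++

l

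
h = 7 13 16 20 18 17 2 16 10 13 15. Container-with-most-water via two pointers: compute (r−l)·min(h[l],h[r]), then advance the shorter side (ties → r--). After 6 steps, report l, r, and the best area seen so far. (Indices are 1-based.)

l=3, r=7, best area=120

l=1 r=11: min(7,15)*10=70 best=70 *, l++
l=2 r=11: min(13,15)*9=117 best=117 *, l++
l=3 r=11: min(16,15)*8=120 best=120 *, r--
l=3 r=10: min(16,13)*7=91 best=120, r--
l=3 r=9: min(16,10)*6=60 best=120, r--
l=3 r=8: min(16,16)*5=80 best=120, r--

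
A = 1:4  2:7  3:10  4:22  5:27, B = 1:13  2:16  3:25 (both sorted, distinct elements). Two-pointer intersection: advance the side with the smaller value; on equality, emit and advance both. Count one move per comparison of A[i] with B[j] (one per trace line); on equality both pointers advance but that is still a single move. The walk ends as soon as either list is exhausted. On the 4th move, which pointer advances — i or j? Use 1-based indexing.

j

i=1 j=1: 4<13, i++
i=2 j=1: 7<13, i++
i=3 j=1: 10<13, i++
i=4 j=1: 22>13, j++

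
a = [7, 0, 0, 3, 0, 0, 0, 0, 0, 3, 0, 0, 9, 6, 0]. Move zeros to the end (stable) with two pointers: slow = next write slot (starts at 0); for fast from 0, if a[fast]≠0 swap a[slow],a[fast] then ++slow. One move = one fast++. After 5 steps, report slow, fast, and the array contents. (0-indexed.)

(s=0,f=0) a[fast]=7≠0 swap→a[0]=7 → slow++,fast++
(s=1,f=1) a[fast]=0 → fast++
(s=1,f=2) a[fast]=0 → fast++
(s=1,f=3) a[fast]=3≠0 swap→a[1]=3 → slow++,fast++
(s=2,f=4) a[fast]=0 → fast++

slow=2, fast=5, a=[7, 3, 0, 0, 0, 0, 0, 0, 0, 3, 0, 0, 9, 6, 0]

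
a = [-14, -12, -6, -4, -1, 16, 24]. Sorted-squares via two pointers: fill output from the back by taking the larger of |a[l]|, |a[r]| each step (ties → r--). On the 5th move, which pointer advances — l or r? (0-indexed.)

l

l=0 r=6: |-14|<=|24| out[6]=576, r--
l=0 r=5: |-14|<=|16| out[5]=256, r--
l=0 r=4: |-14|>|-1| out[4]=196, l++
l=1 r=4: |-12|>|-1| out[3]=144, l++
l=2 r=4: |-6|>|-1| out[2]=36, l++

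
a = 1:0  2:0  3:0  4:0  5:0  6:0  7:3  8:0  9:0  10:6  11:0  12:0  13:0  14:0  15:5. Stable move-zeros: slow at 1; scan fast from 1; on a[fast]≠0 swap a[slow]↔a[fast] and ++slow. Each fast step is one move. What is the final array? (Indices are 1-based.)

slow=1 fast=1: a[fast]=0, fast++
slow=1 fast=2: a[fast]=0, fast++
slow=1 fast=3: a[fast]=0, fast++
slow=1 fast=4: a[fast]=0, fast++
slow=1 fast=5: a[fast]=0, fast++
slow=1 fast=6: a[fast]=0, fast++
slow=1 fast=7: a[fast]=3≠0 swap→a[1]=3, slow++,fast++
slow=2 fast=8: a[fast]=0, fast++
slow=2 fast=9: a[fast]=0, fast++
slow=2 fast=10: a[fast]=6≠0 swap→a[2]=6, slow++,fast++
slow=3 fast=11: a[fast]=0, fast++
slow=3 fast=12: a[fast]=0, fast++
slow=3 fast=13: a[fast]=0, fast++
slow=3 fast=14: a[fast]=0, fast++
slow=3 fast=15: a[fast]=5≠0 swap→a[3]=5, slow++,fast++

[3, 6, 5, 0, 0, 0, 0, 0, 0, 0, 0, 0, 0, 0, 0]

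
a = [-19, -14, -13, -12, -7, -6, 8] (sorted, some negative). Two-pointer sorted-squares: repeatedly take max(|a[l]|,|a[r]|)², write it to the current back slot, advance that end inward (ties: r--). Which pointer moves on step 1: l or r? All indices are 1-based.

l=1 r=7: |-19|>|8| out[7]=361, l++

l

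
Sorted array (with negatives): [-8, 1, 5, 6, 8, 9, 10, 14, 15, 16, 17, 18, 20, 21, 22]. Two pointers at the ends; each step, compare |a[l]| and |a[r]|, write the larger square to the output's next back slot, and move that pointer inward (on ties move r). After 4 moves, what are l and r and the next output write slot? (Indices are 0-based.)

l=0 r=14: |-8|<=|22| out[14]=484, r--
l=0 r=13: |-8|<=|21| out[13]=441, r--
l=0 r=12: |-8|<=|20| out[12]=400, r--
l=0 r=11: |-8|<=|18| out[11]=324, r--

l=0, r=10, next write slot=10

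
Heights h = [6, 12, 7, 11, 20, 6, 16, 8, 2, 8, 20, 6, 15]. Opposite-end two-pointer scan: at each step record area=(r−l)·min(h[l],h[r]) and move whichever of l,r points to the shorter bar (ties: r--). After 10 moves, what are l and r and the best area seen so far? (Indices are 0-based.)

l=0 r=12: min(6,15)*12=72 best=72 *, l++
l=1 r=12: min(12,15)*11=132 best=132 *, l++
l=2 r=12: min(7,15)*10=70 best=132, l++
l=3 r=12: min(11,15)*9=99 best=132, l++
l=4 r=12: min(20,15)*8=120 best=132, r--
l=4 r=11: min(20,6)*7=42 best=132, r--
l=4 r=10: min(20,20)*6=120 best=132, r--
l=4 r=9: min(20,8)*5=40 best=132, r--
l=4 r=8: min(20,2)*4=8 best=132, r--
l=4 r=7: min(20,8)*3=24 best=132, r--

l=4, r=6, best area=132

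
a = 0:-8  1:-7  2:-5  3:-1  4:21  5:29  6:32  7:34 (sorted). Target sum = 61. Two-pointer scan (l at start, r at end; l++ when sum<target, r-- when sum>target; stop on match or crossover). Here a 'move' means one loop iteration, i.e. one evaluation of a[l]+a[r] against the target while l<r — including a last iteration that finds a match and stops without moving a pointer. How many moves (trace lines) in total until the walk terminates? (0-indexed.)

l=0 r=7: -8+34=26 <61, l++
l=1 r=7: -7+34=27 <61, l++
l=2 r=7: -5+34=29 <61, l++
l=3 r=7: -1+34=33 <61, l++
l=4 r=7: 21+34=55 <61, l++
l=5 r=7: 29+34=63 >61, r--
l=5 r=6: 29+32=61, found

7 moves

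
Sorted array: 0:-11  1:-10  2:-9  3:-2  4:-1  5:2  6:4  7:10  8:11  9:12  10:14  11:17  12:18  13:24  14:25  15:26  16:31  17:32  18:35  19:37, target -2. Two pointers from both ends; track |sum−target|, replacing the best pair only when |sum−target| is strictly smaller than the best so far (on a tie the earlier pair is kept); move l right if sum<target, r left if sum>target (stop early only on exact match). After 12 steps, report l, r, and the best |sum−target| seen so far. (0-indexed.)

[0,19] -11+37=26 d=28 * → r--
[0,18] -11+35=24 d=26 * → r--
[0,17] -11+32=21 d=23 * → r--
[0,16] -11+31=20 d=22 * → r--
[0,15] -11+26=15 d=17 * → r--
[0,14] -11+25=14 d=16 * → r--
[0,13] -11+24=13 d=15 * → r--
[0,12] -11+18=7 d=9 * → r--
[0,11] -11+17=6 d=8 * → r--
[0,10] -11+14=3 d=5 * → r--
[0,9] -11+12=1 d=3 * → r--
[0,8] -11+11=0 d=2 * → r--

l=0, r=7, best |Δ|=2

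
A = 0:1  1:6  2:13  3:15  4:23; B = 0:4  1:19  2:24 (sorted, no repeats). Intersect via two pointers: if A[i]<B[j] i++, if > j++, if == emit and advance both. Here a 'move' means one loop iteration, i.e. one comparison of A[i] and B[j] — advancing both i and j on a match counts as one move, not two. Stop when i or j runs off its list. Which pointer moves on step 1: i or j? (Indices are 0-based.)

i

[i=0,j=0] 1<4 → i++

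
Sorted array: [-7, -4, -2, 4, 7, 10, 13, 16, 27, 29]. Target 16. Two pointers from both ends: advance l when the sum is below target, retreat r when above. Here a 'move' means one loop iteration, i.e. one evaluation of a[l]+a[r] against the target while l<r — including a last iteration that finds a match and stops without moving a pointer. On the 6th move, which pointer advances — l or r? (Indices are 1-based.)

l=1 r=10: -7+29=22 >16, r--
l=1 r=9: -7+27=20 >16, r--
l=1 r=8: -7+16=9 <16, l++
l=2 r=8: -4+16=12 <16, l++
l=3 r=8: -2+16=14 <16, l++
l=4 r=8: 4+16=20 >16, r--

r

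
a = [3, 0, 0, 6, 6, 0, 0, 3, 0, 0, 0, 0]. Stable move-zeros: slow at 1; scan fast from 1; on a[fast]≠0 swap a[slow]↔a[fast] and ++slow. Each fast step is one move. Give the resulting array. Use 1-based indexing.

[3, 6, 6, 3, 0, 0, 0, 0, 0, 0, 0, 0]

(s=1,f=1) a[fast]=3≠0 swap→a[1]=3 → slow++,fast++
(s=2,f=2) a[fast]=0 → fast++
(s=2,f=3) a[fast]=0 → fast++
(s=2,f=4) a[fast]=6≠0 swap→a[2]=6 → slow++,fast++
(s=3,f=5) a[fast]=6≠0 swap→a[3]=6 → slow++,fast++
(s=4,f=6) a[fast]=0 → fast++
(s=4,f=7) a[fast]=0 → fast++
(s=4,f=8) a[fast]=3≠0 swap→a[4]=3 → slow++,fast++
(s=5,f=9) a[fast]=0 → fast++
(s=5,f=10) a[fast]=0 → fast++
(s=5,f=11) a[fast]=0 → fast++
(s=5,f=12) a[fast]=0 → fast++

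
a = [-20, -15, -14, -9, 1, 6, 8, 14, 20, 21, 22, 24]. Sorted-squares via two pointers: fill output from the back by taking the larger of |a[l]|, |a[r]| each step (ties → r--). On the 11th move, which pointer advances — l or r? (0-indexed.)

r

[0,11] |-20|<=|24| out[11]=576 → r--
[0,10] |-20|<=|22| out[10]=484 → r--
[0,9] |-20|<=|21| out[9]=441 → r--
[0,8] |-20|<=|20| out[8]=400 → r--
[0,7] |-20|>|14| out[7]=400 → l++
[1,7] |-15|>|14| out[6]=225 → l++
[2,7] |-14|<=|14| out[5]=196 → r--
[2,6] |-14|>|8| out[4]=196 → l++
[3,6] |-9|>|8| out[3]=81 → l++
[4,6] |1|<=|8| out[2]=64 → r--
[4,5] |1|<=|6| out[1]=36 → r--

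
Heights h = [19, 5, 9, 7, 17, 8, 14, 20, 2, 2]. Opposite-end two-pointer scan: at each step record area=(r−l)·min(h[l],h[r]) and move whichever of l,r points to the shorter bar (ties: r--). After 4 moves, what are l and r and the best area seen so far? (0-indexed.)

[0,9] min(19,2)*9=18 best=18 * → r--
[0,8] min(19,2)*8=16 best=18 → r--
[0,7] min(19,20)*7=133 best=133 * → l++
[1,7] min(5,20)*6=30 best=133 → l++

l=2, r=7, best area=133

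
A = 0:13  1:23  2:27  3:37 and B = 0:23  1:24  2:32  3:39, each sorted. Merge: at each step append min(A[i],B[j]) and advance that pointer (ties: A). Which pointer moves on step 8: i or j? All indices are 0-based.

[i=0,j=0] A[i]=13<=B[j]=23 take 13 → i++
[i=1,j=0] A[i]=23<=B[j]=23 take 23 → i++
[i=2,j=0] A[i]=27>B[j]=23 take 23 → j++
[i=2,j=1] A[i]=27>B[j]=24 take 24 → j++
[i=2,j=2] A[i]=27<=B[j]=32 take 27 → i++
[i=3,j=2] A[i]=37>B[j]=32 take 32 → j++
[i=3,j=3] A[i]=37<=B[j]=39 take 37 → i++
[i=4,j=3] A done, take B[j]=39 → j++

j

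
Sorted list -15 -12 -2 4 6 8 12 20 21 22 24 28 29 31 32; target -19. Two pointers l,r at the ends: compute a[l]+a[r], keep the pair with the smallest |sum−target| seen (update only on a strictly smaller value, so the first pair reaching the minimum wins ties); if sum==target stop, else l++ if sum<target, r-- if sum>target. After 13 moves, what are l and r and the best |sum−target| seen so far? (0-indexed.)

l=0 r=14: -15+32=17 d=36 *, r--
l=0 r=13: -15+31=16 d=35 *, r--
l=0 r=12: -15+29=14 d=33 *, r--
l=0 r=11: -15+28=13 d=32 *, r--
l=0 r=10: -15+24=9 d=28 *, r--
l=0 r=9: -15+22=7 d=26 *, r--
l=0 r=8: -15+21=6 d=25 *, r--
l=0 r=7: -15+20=5 d=24 *, r--
l=0 r=6: -15+12=-3 d=16 *, r--
l=0 r=5: -15+8=-7 d=12 *, r--
l=0 r=4: -15+6=-9 d=10 *, r--
l=0 r=3: -15+4=-11 d=8 *, r--
l=0 r=2: -15+-2=-17 d=2 *, r--

l=0, r=1, best |Δ|=2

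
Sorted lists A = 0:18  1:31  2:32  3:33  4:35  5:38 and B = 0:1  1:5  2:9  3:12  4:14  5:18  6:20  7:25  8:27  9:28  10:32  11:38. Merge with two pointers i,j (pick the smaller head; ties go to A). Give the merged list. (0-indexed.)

[1, 5, 9, 12, 14, 18, 18, 20, 25, 27, 28, 31, 32, 32, 33, 35, 38, 38]

[i=0,j=0] A[i]=18>B[j]=1 take 1 → j++
[i=0,j=1] A[i]=18>B[j]=5 take 5 → j++
[i=0,j=2] A[i]=18>B[j]=9 take 9 → j++
[i=0,j=3] A[i]=18>B[j]=12 take 12 → j++
[i=0,j=4] A[i]=18>B[j]=14 take 14 → j++
[i=0,j=5] A[i]=18<=B[j]=18 take 18 → i++
[i=1,j=5] A[i]=31>B[j]=18 take 18 → j++
[i=1,j=6] A[i]=31>B[j]=20 take 20 → j++
[i=1,j=7] A[i]=31>B[j]=25 take 25 → j++
[i=1,j=8] A[i]=31>B[j]=27 take 27 → j++
[i=1,j=9] A[i]=31>B[j]=28 take 28 → j++
[i=1,j=10] A[i]=31<=B[j]=32 take 31 → i++
[i=2,j=10] A[i]=32<=B[j]=32 take 32 → i++
[i=3,j=10] A[i]=33>B[j]=32 take 32 → j++
[i=3,j=11] A[i]=33<=B[j]=38 take 33 → i++
[i=4,j=11] A[i]=35<=B[j]=38 take 35 → i++
[i=5,j=11] A[i]=38<=B[j]=38 take 38 → i++
[i=6,j=11] A done, take B[j]=38 → j++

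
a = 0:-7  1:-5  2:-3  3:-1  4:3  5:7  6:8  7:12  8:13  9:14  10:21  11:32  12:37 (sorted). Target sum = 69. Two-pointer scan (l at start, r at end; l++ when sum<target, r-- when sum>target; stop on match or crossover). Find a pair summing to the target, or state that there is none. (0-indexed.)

(32, 37)

l=0 r=12: -7+37=30 <69, l++
l=1 r=12: -5+37=32 <69, l++
l=2 r=12: -3+37=34 <69, l++
l=3 r=12: -1+37=36 <69, l++
l=4 r=12: 3+37=40 <69, l++
l=5 r=12: 7+37=44 <69, l++
l=6 r=12: 8+37=45 <69, l++
l=7 r=12: 12+37=49 <69, l++
l=8 r=12: 13+37=50 <69, l++
l=9 r=12: 14+37=51 <69, l++
l=10 r=12: 21+37=58 <69, l++
l=11 r=12: 32+37=69, found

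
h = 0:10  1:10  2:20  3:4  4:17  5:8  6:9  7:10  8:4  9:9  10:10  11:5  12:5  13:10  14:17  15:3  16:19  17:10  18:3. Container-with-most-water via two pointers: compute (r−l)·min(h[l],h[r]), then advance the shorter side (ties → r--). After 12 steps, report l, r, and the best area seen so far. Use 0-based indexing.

l=2, r=8, best area=266

[0,18] min(10,3)*18=54 best=54 * → r--
[0,17] min(10,10)*17=170 best=170 * → r--
[0,16] min(10,19)*16=160 best=170 → l++
[1,16] min(10,19)*15=150 best=170 → l++
[2,16] min(20,19)*14=266 best=266 * → r--
[2,15] min(20,3)*13=39 best=266 → r--
[2,14] min(20,17)*12=204 best=266 → r--
[2,13] min(20,10)*11=110 best=266 → r--
[2,12] min(20,5)*10=50 best=266 → r--
[2,11] min(20,5)*9=45 best=266 → r--
[2,10] min(20,10)*8=80 best=266 → r--
[2,9] min(20,9)*7=63 best=266 → r--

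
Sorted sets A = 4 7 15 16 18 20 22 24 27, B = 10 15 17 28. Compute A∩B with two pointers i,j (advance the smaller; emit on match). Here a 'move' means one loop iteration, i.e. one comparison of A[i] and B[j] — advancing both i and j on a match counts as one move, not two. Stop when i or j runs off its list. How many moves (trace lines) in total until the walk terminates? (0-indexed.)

11 moves

[i=0,j=0] 4<10 → i++
[i=1,j=0] 7<10 → i++
[i=2,j=0] 15>10 → j++
[i=2,j=1] 15==15 emit → i++,j++
[i=3,j=2] 16<17 → i++
[i=4,j=2] 18>17 → j++
[i=4,j=3] 18<28 → i++
[i=5,j=3] 20<28 → i++
[i=6,j=3] 22<28 → i++
[i=7,j=3] 24<28 → i++
[i=8,j=3] 27<28 → i++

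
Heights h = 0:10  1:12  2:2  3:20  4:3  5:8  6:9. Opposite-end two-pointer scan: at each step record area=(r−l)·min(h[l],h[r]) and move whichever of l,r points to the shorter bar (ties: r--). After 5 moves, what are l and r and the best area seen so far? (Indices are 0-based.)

[0,6] min(10,9)*6=54 best=54 * → r--
[0,5] min(10,8)*5=40 best=54 → r--
[0,4] min(10,3)*4=12 best=54 → r--
[0,3] min(10,20)*3=30 best=54 → l++
[1,3] min(12,20)*2=24 best=54 → l++

l=2, r=3, best area=54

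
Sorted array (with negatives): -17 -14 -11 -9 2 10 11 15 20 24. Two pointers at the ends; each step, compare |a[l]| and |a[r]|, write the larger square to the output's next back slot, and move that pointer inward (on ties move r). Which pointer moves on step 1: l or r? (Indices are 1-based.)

l=1 r=10: |-17|<=|24| out[10]=576, r--

r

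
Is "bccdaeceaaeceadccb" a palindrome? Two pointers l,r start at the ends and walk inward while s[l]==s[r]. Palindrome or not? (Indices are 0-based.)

[0,17] 'b'=='b' → l++,r--
[1,16] 'c'=='c' → l++,r--
[2,15] 'c'=='c' → l++,r--
[3,14] 'd'=='d' → l++,r--
[4,13] 'a'=='a' → l++,r--
[5,12] 'e'=='e' → l++,r--
[6,11] 'c'=='c' → l++,r--
[7,10] 'e'=='e' → l++,r--
[8,9] 'a'=='a' → l++,r--

palindrome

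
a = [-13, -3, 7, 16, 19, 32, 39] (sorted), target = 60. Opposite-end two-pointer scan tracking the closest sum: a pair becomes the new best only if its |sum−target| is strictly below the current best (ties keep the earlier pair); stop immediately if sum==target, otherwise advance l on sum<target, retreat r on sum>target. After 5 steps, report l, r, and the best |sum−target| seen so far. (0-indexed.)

l=5, r=6, best |Δ|=2

[0,6] -13+39=26 d=34 * → l++
[1,6] -3+39=36 d=24 * → l++
[2,6] 7+39=46 d=14 * → l++
[3,6] 16+39=55 d=5 * → l++
[4,6] 19+39=58 d=2 * → l++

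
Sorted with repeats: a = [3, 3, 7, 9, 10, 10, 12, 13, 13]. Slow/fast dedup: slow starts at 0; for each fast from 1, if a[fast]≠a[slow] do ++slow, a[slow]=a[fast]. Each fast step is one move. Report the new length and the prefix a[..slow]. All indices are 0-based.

length 6; prefix = [3, 7, 9, 10, 12, 13]

slow=0 fast=1: a[fast]=3=a[slow] dup, fast++
slow=0 fast=2: a[fast]=7≠a[slow]=3 write a[1]=7, slow++,fast++
slow=1 fast=3: a[fast]=9≠a[slow]=7 write a[2]=9, slow++,fast++
slow=2 fast=4: a[fast]=10≠a[slow]=9 write a[3]=10, slow++,fast++
slow=3 fast=5: a[fast]=10=a[slow] dup, fast++
slow=3 fast=6: a[fast]=12≠a[slow]=10 write a[4]=12, slow++,fast++
slow=4 fast=7: a[fast]=13≠a[slow]=12 write a[5]=13, slow++,fast++
slow=5 fast=8: a[fast]=13=a[slow] dup, fast++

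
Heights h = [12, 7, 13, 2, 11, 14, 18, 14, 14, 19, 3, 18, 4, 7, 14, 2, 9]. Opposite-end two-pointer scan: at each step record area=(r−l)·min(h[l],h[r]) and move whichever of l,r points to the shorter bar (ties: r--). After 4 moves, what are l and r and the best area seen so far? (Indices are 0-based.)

l=0 r=16: min(12,9)*16=144 best=144 *, r--
l=0 r=15: min(12,2)*15=30 best=144, r--
l=0 r=14: min(12,14)*14=168 best=168 *, l++
l=1 r=14: min(7,14)*13=91 best=168, l++

l=2, r=14, best area=168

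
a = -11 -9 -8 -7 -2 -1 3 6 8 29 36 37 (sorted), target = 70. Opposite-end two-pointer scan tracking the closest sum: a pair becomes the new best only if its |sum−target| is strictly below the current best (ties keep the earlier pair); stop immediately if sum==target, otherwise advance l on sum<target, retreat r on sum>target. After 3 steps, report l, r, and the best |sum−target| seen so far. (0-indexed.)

[0,11] -11+37=26 d=44 * → l++
[1,11] -9+37=28 d=42 * → l++
[2,11] -8+37=29 d=41 * → l++

l=3, r=11, best |Δ|=41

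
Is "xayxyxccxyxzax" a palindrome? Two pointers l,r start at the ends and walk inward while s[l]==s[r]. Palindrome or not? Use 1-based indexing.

l=1 r=14: 'x'=='x', l++,r--
l=2 r=13: 'a'=='a', l++,r--
l=3 r=12: 'y'!='z', stop

not a palindrome (mismatch at 3,12)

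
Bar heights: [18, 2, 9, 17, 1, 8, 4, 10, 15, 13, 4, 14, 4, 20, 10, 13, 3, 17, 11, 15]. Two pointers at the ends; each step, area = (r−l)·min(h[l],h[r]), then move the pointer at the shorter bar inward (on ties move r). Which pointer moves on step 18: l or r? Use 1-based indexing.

l=1 r=20: min(18,15)*19=285 best=285 *, r--
l=1 r=19: min(18,11)*18=198 best=285, r--
l=1 r=18: min(18,17)*17=289 best=289 *, r--
l=1 r=17: min(18,3)*16=48 best=289, r--
l=1 r=16: min(18,13)*15=195 best=289, r--
l=1 r=15: min(18,10)*14=140 best=289, r--
l=1 r=14: min(18,20)*13=234 best=289, l++
l=2 r=14: min(2,20)*12=24 best=289, l++
l=3 r=14: min(9,20)*11=99 best=289, l++
l=4 r=14: min(17,20)*10=170 best=289, l++
l=5 r=14: min(1,20)*9=9 best=289, l++
l=6 r=14: min(8,20)*8=64 best=289, l++
l=7 r=14: min(4,20)*7=28 best=289, l++
l=8 r=14: min(10,20)*6=60 best=289, l++
l=9 r=14: min(15,20)*5=75 best=289, l++
l=10 r=14: min(13,20)*4=52 best=289, l++
l=11 r=14: min(4,20)*3=12 best=289, l++
l=12 r=14: min(14,20)*2=28 best=289, l++

l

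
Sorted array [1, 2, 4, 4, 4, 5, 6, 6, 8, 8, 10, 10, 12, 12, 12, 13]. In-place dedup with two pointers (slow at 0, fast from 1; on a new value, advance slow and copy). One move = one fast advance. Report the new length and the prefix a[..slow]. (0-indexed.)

length 9; prefix = [1, 2, 4, 5, 6, 8, 10, 12, 13]

slow=0 fast=1: a[fast]=2≠a[slow]=1 write a[1]=2, slow++,fast++
slow=1 fast=2: a[fast]=4≠a[slow]=2 write a[2]=4, slow++,fast++
slow=2 fast=3: a[fast]=4=a[slow] dup, fast++
slow=2 fast=4: a[fast]=4=a[slow] dup, fast++
slow=2 fast=5: a[fast]=5≠a[slow]=4 write a[3]=5, slow++,fast++
slow=3 fast=6: a[fast]=6≠a[slow]=5 write a[4]=6, slow++,fast++
slow=4 fast=7: a[fast]=6=a[slow] dup, fast++
slow=4 fast=8: a[fast]=8≠a[slow]=6 write a[5]=8, slow++,fast++
slow=5 fast=9: a[fast]=8=a[slow] dup, fast++
slow=5 fast=10: a[fast]=10≠a[slow]=8 write a[6]=10, slow++,fast++
slow=6 fast=11: a[fast]=10=a[slow] dup, fast++
slow=6 fast=12: a[fast]=12≠a[slow]=10 write a[7]=12, slow++,fast++
slow=7 fast=13: a[fast]=12=a[slow] dup, fast++
slow=7 fast=14: a[fast]=12=a[slow] dup, fast++
slow=7 fast=15: a[fast]=13≠a[slow]=12 write a[8]=13, slow++,fast++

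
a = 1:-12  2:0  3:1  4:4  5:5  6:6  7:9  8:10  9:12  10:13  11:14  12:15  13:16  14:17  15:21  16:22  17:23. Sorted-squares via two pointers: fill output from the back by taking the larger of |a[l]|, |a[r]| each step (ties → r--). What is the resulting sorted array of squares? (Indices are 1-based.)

l=1 r=17: |-12|<=|23| out[17]=529, r--
l=1 r=16: |-12|<=|22| out[16]=484, r--
l=1 r=15: |-12|<=|21| out[15]=441, r--
l=1 r=14: |-12|<=|17| out[14]=289, r--
l=1 r=13: |-12|<=|16| out[13]=256, r--
l=1 r=12: |-12|<=|15| out[12]=225, r--
l=1 r=11: |-12|<=|14| out[11]=196, r--
l=1 r=10: |-12|<=|13| out[10]=169, r--
l=1 r=9: |-12|<=|12| out[9]=144, r--
l=1 r=8: |-12|>|10| out[8]=144, l++
l=2 r=8: |0|<=|10| out[7]=100, r--
l=2 r=7: |0|<=|9| out[6]=81, r--
l=2 r=6: |0|<=|6| out[5]=36, r--
l=2 r=5: |0|<=|5| out[4]=25, r--
l=2 r=4: |0|<=|4| out[3]=16, r--
l=2 r=3: |0|<=|1| out[2]=1, r--
l=2 r=2: |0|<=|0| out[1]=0, r--

[0, 1, 16, 25, 36, 81, 100, 144, 144, 169, 196, 225, 256, 289, 441, 484, 529]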